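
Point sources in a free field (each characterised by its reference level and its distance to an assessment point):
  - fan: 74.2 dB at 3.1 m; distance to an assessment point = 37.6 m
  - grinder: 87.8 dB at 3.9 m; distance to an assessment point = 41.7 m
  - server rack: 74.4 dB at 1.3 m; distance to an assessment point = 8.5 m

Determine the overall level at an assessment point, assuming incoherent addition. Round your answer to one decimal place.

Propagate each source to the receiver with L = L_ref − 20·log₁₀(r/r_ref), then add intensities.
fan: 74.2 − 20·log₁₀(37.6/3.1) = 74.2 − 21.68 = 52.52 dB.
grinder: 87.8 − 20·log₁₀(41.7/3.9) = 87.8 − 20.58 = 67.22 dB.
server rack: 74.4 − 20·log₁₀(8.5/1.3) = 74.4 − 16.31 = 58.09 dB.
Σ 10^(L/10) = 6.094e+06 → L_total = 10·log₁₀(6.094e+06) = 67.85 dB.

67.8 dB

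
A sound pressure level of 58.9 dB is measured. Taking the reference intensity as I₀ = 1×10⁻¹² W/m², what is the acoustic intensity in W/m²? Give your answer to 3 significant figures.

7.76e-07 W/m²

I = I₀·10^(L/10) = 10⁻¹² × 10^(58.9/10) = 10^(-6.110).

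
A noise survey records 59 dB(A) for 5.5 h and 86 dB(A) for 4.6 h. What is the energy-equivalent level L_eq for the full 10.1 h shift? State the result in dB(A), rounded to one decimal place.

The energy average is taken in the linear domain: L_eq = 10·log₁₀[(Σ tᵢ·10^(Lᵢ/10))/T], T = 10.1 h.
Σ tᵢ·10^(Lᵢ/10) = 5.5·10^(59/10) + 4.6·10^(86/10) = 1.836e+09.
L_eq = 10·log₁₀(1.836e+09/10.1) = 82.59 dB(A).

82.6 dB(A)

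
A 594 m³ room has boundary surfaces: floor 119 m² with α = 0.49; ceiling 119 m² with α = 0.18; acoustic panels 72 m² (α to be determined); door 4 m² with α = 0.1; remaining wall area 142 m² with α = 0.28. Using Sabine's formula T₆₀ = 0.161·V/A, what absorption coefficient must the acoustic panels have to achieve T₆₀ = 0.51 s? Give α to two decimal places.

0.94

Required total absorption A = 0.161·594/0.51 = 187.52 m².
Absorption from the other surfaces = 119·0.49 + 119·0.18 + 4·0.1 + 142·0.28 = 119.89 m², so the acoustic panels must supply 67.63 m² over 72 m².
α = 67.63/72 = 0.939.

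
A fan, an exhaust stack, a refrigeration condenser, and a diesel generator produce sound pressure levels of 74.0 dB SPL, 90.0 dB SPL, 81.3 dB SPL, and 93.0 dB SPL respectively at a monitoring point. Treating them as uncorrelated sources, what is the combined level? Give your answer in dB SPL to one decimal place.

95.0 dB SPL

Incoherent sources combine by intensity addition: L_total = 10·log₁₀(Σ 10^(L_i/10)).
Σ 10^(L/10) = 10^(74.0/10) + 10^(90.0/10) + 10^(81.3/10) + 10^(93.0/10) = 3.155e+09.
L_total = 10·log₁₀(3.155e+09) = 94.99 dB SPL.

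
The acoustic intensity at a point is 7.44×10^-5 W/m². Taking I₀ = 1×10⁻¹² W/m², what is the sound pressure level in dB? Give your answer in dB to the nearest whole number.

79 dB

Dividing by I₀ shifts the exponent by 12: I/I₀ = 7.44×10^7.
L = 10·(0.8716 + 7) = 78.72 dB.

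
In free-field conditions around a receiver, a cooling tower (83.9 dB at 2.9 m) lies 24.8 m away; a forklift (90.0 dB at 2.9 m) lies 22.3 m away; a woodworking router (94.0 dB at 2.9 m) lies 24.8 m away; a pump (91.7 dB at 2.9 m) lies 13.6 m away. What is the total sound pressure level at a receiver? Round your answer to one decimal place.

First find each source's level at the receiver (point-source: −20·log₁₀(r/r_ref)), then combine on an intensity basis.
cooling tower: 83.9 − 20·log₁₀(24.8/2.9) = 83.9 − 18.64 = 65.26 dB.
forklift: 90.0 − 20·log₁₀(22.3/2.9) = 90.0 − 17.72 = 72.28 dB.
woodworking router: 94.0 − 20·log₁₀(24.8/2.9) = 94.0 − 18.64 = 75.36 dB.
pump: 91.7 − 20·log₁₀(13.6/2.9) = 91.7 − 13.42 = 78.28 dB.
Σ 10^(L/10) = 1.219e+08 → L_total = 10·log₁₀(1.219e+08) = 80.86 dB.

80.9 dB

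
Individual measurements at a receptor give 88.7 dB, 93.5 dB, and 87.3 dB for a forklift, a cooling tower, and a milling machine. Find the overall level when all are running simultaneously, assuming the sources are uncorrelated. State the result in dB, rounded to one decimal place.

For uncorrelated sources the intensities add, so convert each level to linear form, sum, and take 10·log₁₀ of the total.
Σ 10^(L/10) = 10^(88.7/10) + 10^(93.5/10) + 10^(87.3/10) = 3.517e+09.
L_total = 10·log₁₀(3.517e+09) = 95.46 dB.

95.5 dB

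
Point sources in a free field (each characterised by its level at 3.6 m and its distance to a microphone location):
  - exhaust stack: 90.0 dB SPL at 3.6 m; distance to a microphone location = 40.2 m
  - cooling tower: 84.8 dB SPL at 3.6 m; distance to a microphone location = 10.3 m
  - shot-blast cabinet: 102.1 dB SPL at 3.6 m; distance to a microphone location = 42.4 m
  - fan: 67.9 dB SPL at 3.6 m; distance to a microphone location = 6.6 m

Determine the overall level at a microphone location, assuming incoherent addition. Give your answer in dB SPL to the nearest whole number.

First find each source's level at the receiver (point-source: −20·log₁₀(r/r_ref)), then combine on an intensity basis.
exhaust stack: 90.0 − 20·log₁₀(40.2/3.6) = 90.0 − 20.96 = 69.04 dB SPL.
cooling tower: 84.8 − 20·log₁₀(10.3/3.6) = 84.8 − 9.13 = 75.67 dB SPL.
shot-blast cabinet: 102.1 − 20·log₁₀(42.4/3.6) = 102.1 − 21.42 = 80.68 dB SPL.
fan: 67.9 − 20·log₁₀(6.6/3.6) = 67.9 − 5.26 = 62.64 dB SPL.
Σ 10^(L/10) = 1.637e+08 → L_total = 10·log₁₀(1.637e+08) = 82.14 dB SPL.

82 dB SPL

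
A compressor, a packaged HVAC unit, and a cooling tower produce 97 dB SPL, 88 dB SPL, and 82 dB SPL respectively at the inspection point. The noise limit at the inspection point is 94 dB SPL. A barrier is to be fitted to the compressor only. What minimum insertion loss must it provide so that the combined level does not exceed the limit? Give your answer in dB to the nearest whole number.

The untreated sources together contribute 10^(88/10) + 10^(82/10) = 7.894e+08, i.e. 88.97 dB SPL.
To meet 94 dB SPL overall, the treated compressor may contribute at most 10^(94/10) − 7.894e+08 = 1.722e+09, i.e. 92.36 dB SPL.
Required insertion loss = 97 − 92.36 = 4.64 dB.

5 dB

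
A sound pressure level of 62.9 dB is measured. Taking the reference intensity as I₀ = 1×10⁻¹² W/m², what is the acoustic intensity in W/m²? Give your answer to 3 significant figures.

1.95e-06 W/m²

I = I₀·10^(L/10) = 10⁻¹² × 10^(62.9/10) = 10^(-5.710).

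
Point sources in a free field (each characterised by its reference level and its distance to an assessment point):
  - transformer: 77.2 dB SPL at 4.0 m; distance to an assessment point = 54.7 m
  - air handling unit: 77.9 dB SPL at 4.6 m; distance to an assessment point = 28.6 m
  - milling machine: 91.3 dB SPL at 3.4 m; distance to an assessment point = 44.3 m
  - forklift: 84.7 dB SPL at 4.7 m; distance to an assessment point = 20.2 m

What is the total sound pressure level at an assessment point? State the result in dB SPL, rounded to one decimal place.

First find each source's level at the receiver (point-source: −20·log₁₀(r/r_ref)), then combine on an intensity basis.
transformer: 77.2 − 20·log₁₀(54.7/4.0) = 77.2 − 22.72 = 54.48 dB SPL.
air handling unit: 77.9 − 20·log₁₀(28.6/4.6) = 77.9 − 15.87 = 62.03 dB SPL.
milling machine: 91.3 − 20·log₁₀(44.3/3.4) = 91.3 − 22.30 = 69.00 dB SPL.
forklift: 84.7 − 20·log₁₀(20.2/4.7) = 84.7 − 12.67 = 72.03 dB SPL.
Σ 10^(L/10) = 2.580e+07 → L_total = 10·log₁₀(2.580e+07) = 74.12 dB SPL.

74.1 dB SPL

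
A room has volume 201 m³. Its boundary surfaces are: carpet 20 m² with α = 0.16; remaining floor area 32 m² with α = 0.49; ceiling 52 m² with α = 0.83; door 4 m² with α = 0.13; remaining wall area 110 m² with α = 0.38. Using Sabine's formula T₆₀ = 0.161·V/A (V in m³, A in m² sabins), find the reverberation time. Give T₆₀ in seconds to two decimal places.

0.31 s

Total absorption A = 20·0.16 + 32·0.49 + 52·0.83 + 4·0.13 + 110·0.38 = 104.36 m² sabins.
T₆₀ = 0.161·V/A = 0.161·201/104.36 = 0.310 s.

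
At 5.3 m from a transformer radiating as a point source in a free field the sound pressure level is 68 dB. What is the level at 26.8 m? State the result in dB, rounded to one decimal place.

For a point source, L₂ = L₁ − 20·log₁₀(r₂/r₁).
L₂ = 68 − 20·log₁₀(26.8/5.3) = 68 − 14.077 = 53.92 dB.

53.9 dB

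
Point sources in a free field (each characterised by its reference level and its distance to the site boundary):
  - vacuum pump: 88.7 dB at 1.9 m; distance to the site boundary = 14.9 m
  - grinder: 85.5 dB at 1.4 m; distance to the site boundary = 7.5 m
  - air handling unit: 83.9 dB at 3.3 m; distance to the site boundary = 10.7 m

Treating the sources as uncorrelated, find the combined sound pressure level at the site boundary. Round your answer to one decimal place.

76.8 dB

First find each source's level at the receiver (point-source: −20·log₁₀(r/r_ref)), then combine on an intensity basis.
vacuum pump: 88.7 − 20·log₁₀(14.9/1.9) = 88.7 − 17.89 = 70.81 dB.
grinder: 85.5 − 20·log₁₀(7.5/1.4) = 85.5 − 14.58 = 70.92 dB.
air handling unit: 83.9 − 20·log₁₀(10.7/3.3) = 83.9 − 10.22 = 73.68 dB.
Σ 10^(L/10) = 4.777e+07 → L_total = 10·log₁₀(4.777e+07) = 76.79 dB.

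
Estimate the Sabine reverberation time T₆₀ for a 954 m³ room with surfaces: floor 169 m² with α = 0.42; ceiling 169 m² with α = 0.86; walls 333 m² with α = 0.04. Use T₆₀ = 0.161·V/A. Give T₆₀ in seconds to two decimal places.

A = Σ Sᵢαᵢ = 169·0.42 + 169·0.86 + 333·0.04 = 229.64 m².
T₆₀ = 0.161·V/A = 0.161·954/229.64 = 0.669 s.

0.67 s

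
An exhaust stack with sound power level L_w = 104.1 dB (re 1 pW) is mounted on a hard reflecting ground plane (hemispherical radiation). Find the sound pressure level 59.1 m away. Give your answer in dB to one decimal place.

L_p = L_w − 10·log₁₀(2π·r²) with r = 59.1 m.
2π·r² = 2.195e+04 m², 10·log₁₀ of that is 43.414 dB.
L_p = 104.1 − 43.414 = 60.69 dB.

60.7 dB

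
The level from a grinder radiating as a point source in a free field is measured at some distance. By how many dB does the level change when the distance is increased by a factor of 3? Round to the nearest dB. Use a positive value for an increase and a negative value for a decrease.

With spherical spreading the level changes by −20·log₁₀(r₂/r₁).
ΔL = −20·log₁₀(3) = -9.54 dB.

-10 dB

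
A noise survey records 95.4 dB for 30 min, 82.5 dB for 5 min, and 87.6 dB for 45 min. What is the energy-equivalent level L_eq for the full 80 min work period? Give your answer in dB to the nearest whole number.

The energy average is taken in the linear domain: L_eq = 10·log₁₀[(Σ tᵢ·10^(Lᵢ/10))/T], T = 80 min.
Σ tᵢ·10^(Lᵢ/10) = 30·10^(95.4/10) + 5·10^(82.5/10) + 45·10^(87.6/10) = 1.308e+11.
L_eq = 10·log₁₀(1.308e+11/80) = 92.14 dB.

92 dB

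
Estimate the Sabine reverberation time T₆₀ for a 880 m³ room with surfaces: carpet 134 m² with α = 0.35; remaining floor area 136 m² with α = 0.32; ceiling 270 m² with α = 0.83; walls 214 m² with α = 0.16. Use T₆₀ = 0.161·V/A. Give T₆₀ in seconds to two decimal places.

0.41 s

A = Σ Sᵢαᵢ = 134·0.35 + 136·0.32 + 270·0.83 + 214·0.16 = 348.76 m².
T₆₀ = 0.161 × 880 / 348.76 = 0.406 s.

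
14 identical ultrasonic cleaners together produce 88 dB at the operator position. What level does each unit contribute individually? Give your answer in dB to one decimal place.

For N identical incoherent sources L_total = L₁ + 10·log₁₀ N, so L₁ = 88 − 10·log₁₀(14) = 88 − 11.461.

76.5 dB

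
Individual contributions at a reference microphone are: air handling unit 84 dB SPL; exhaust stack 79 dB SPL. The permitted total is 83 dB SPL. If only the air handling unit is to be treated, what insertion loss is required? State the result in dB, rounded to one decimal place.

Fixed contribution from the other source: Σ 10^(L/10) = 10^(79/10) = 7.943e+07 (79.00 dB SPL).
To meet 83 dB SPL overall, the treated air handling unit may contribute at most 10^(83/10) − 7.943e+07 = 1.201e+08, i.e. 80.80 dB SPL.
So the air handling unit must be reduced from 84 to 80.80 dB SPL: IL = 3.20 dB.

3.2 dB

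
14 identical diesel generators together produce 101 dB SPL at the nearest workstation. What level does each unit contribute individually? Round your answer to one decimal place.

89.5 dB SPL

For N identical incoherent sources L_total = L₁ + 10·log₁₀ N, so L₁ = 101 − 10·log₁₀(14) = 101 − 11.461.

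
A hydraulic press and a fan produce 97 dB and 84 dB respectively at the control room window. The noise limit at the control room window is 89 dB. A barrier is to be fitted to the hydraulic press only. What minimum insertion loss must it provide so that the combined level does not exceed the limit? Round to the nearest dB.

The untreated sources together contribute 10^(84/10) = 2.512e+08, i.e. 84.00 dB.
To meet 89 dB overall, the treated hydraulic press may contribute at most 10^(89/10) − 2.512e+08 = 5.431e+08, i.e. 87.35 dB.
Required insertion loss = 97 − 87.35 = 9.65 dB.

10 dB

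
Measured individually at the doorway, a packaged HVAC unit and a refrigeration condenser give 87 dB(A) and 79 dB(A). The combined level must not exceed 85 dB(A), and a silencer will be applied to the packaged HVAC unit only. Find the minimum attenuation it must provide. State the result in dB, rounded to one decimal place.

Fixed contribution from the other source: Σ 10^(L/10) = 10^(79/10) = 7.943e+07 (79.00 dB(A)).
The limit corresponds to 10^(85/10) = 3.162e+08; subtracting the fixed part leaves 2.368e+08 for the packaged HVAC unit, i.e. 83.74 dB(A).
Required insertion loss = 87 − 83.74 = 3.26 dB.

3.3 dB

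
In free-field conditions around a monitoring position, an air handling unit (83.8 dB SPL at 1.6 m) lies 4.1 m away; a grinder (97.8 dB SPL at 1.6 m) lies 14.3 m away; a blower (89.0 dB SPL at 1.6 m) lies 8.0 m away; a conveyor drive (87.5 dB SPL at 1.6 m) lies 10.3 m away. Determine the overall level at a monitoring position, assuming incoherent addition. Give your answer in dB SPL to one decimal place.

82.0 dB SPL

Propagate each source to the receiver with L = L_ref − 20·log₁₀(r/r_ref), then add intensities.
air handling unit: 83.8 − 20·log₁₀(4.1/1.6) = 83.8 − 8.17 = 75.63 dB SPL.
grinder: 97.8 − 20·log₁₀(14.3/1.6) = 97.8 − 19.02 = 78.78 dB SPL.
blower: 89.0 − 20·log₁₀(8.0/1.6) = 89.0 − 13.98 = 75.02 dB SPL.
conveyor drive: 87.5 − 20·log₁₀(10.3/1.6) = 87.5 − 16.17 = 71.33 dB SPL.
Σ 10^(L/10) = 1.573e+08 → L_total = 10·log₁₀(1.573e+08) = 81.97 dB SPL.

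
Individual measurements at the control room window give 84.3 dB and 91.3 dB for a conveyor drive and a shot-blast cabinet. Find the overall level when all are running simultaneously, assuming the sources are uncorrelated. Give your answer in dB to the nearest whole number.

92 dB

Incoherent sources combine by intensity addition: L_total = 10·log₁₀(Σ 10^(L_i/10)).
Σ 10^(L/10) = 10^(84.3/10) + 10^(91.3/10) = 1.618e+09.
L_total = 10·log₁₀(1.618e+09) = 92.09 dB.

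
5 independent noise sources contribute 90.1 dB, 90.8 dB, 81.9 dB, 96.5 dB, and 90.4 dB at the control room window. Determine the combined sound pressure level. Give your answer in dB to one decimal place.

99.0 dB

Incoherent sources combine by intensity addition: L_total = 10·log₁₀(Σ 10^(L_i/10)).
Σ 10^(L/10) = 10^(90.1/10) + 10^(90.8/10) + 10^(81.9/10) + 10^(96.5/10) + 10^(90.4/10) = 7.944e+09.
L_total = 10·log₁₀(7.944e+09) = 99.00 dB.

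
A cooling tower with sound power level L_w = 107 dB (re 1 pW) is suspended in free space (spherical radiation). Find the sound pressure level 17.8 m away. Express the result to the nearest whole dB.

71 dB

Free-field spherical radiation: L_p = L_w − 10·log₁₀(4π·r²), r = 17.8 m.
4π·r² = 3982 m², 10·log₁₀ of that is 36.000 dB.
L_p = 107 − 36.000 = 71.00 dB.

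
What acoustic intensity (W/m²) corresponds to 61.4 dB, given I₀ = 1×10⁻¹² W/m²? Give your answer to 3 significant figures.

1.38e-06 W/m²

L = 10·log₁₀(I/I₀) ⇒ I = I₀·10^(L/10) = 10⁻¹² × 10^6.14.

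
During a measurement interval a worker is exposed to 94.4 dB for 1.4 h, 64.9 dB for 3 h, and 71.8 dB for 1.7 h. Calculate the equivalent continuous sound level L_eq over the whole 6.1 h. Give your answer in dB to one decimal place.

The energy average is taken in the linear domain: L_eq = 10·log₁₀[(Σ tᵢ·10^(Lᵢ/10))/T], T = 6.1 h.
Σ tᵢ·10^(Lᵢ/10) = 1.4·10^(94.4/10) + 3·10^(64.9/10) + 1.7·10^(71.8/10) = 3.891e+09.
L_eq = 10·log₁₀(3.891e+09/6.1) = 88.05 dB.

88.0 dB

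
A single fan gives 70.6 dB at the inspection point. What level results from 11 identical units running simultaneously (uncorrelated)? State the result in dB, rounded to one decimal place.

81.0 dB

L_total = L₁ + 10·log₁₀ N for N identical incoherent sources.
L_total = 70.6 + 10·log₁₀(11) = 70.6 + 10.414 = 81.01 dB.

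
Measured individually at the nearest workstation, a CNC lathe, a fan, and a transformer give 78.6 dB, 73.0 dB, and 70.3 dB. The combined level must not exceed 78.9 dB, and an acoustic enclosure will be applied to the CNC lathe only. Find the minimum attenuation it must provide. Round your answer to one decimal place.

The untreated sources together contribute 10^(73.0/10) + 10^(70.3/10) = 3.067e+07, i.e. 74.87 dB.
To meet 78.9 dB overall, the treated CNC lathe may contribute at most 10^(78.9/10) − 3.067e+07 = 4.696e+07, i.e. 76.72 dB.
Required insertion loss = 78.6 − 76.72 = 1.88 dB.

1.9 dB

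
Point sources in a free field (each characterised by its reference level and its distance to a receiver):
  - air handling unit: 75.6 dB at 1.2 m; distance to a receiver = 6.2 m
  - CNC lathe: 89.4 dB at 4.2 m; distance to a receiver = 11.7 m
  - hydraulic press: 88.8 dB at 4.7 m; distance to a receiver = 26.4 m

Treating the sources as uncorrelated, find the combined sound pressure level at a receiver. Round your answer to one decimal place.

81.4 dB

Propagate each source to the receiver with L = L_ref − 20·log₁₀(r/r_ref), then add intensities.
air handling unit: 75.6 − 20·log₁₀(6.2/1.2) = 75.6 − 14.26 = 61.34 dB.
CNC lathe: 89.4 − 20·log₁₀(11.7/4.2) = 89.4 − 8.90 = 80.50 dB.
hydraulic press: 88.8 − 20·log₁₀(26.4/4.7) = 88.8 − 14.99 = 73.81 dB.
Σ 10^(L/10) = 1.376e+08 → L_total = 10·log₁₀(1.376e+08) = 81.39 dB.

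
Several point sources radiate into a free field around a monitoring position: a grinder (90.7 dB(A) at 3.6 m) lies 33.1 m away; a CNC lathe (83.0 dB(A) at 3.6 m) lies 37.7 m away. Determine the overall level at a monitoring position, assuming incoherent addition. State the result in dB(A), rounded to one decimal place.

First find each source's level at the receiver (point-source: −20·log₁₀(r/r_ref)), then combine on an intensity basis.
grinder: 90.7 − 20·log₁₀(33.1/3.6) = 90.7 − 19.27 = 71.43 dB(A).
CNC lathe: 83.0 − 20·log₁₀(37.7/3.6) = 83.0 − 20.40 = 62.60 dB(A).
Σ 10^(L/10) = 1.572e+07 → L_total = 10·log₁₀(1.572e+07) = 71.96 dB(A).

72.0 dB(A)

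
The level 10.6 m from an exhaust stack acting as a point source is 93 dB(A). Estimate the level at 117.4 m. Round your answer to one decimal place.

For a point source, L₂ = L₁ − 20·log₁₀(r₂/r₁).
L₂ = 93 − 20·log₁₀(117.4/10.6) = 93 − 20.887 = 72.11 dB(A).

72.1 dB(A)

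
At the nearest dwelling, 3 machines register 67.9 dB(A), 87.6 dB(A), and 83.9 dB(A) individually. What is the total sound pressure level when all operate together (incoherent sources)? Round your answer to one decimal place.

89.2 dB(A)

For uncorrelated sources the intensities add, so convert each level to linear form, sum, and take 10·log₁₀ of the total.
Σ 10^(L/10) = 10^(67.9/10) + 10^(87.6/10) + 10^(83.9/10) = 8.271e+08.
L_total = 10·log₁₀(8.271e+08) = 89.18 dB(A).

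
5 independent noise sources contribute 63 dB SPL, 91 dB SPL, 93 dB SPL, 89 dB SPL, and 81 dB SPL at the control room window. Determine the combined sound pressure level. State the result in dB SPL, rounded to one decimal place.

Incoherent sources combine by intensity addition: L_total = 10·log₁₀(Σ 10^(L_i/10)).
Σ 10^(L/10) = 10^(63/10) + 10^(91/10) + 10^(93/10) + 10^(89/10) + 10^(81/10) = 4.176e+09.
L_total = 10·log₁₀(4.176e+09) = 96.21 dB SPL.

96.2 dB SPL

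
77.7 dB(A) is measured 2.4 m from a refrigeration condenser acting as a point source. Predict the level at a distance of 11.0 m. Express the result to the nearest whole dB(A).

64 dB(A)

For a point source, L₂ = L₁ − 20·log₁₀(r₂/r₁).
L₂ = 77.7 − 20·log₁₀(11.0/2.4) = 77.7 − 13.224 = 64.48 dB(A).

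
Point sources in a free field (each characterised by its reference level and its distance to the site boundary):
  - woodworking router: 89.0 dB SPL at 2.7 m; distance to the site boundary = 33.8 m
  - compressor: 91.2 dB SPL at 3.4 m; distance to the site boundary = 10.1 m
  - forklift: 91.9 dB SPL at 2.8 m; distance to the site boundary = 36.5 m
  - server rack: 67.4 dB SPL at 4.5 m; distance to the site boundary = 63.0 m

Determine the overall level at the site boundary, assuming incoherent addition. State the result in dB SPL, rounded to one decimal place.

First find each source's level at the receiver (point-source: −20·log₁₀(r/r_ref)), then combine on an intensity basis.
woodworking router: 89.0 − 20·log₁₀(33.8/2.7) = 89.0 − 21.95 = 67.05 dB SPL.
compressor: 91.2 − 20·log₁₀(10.1/3.4) = 91.2 − 9.46 = 81.74 dB SPL.
forklift: 91.9 − 20·log₁₀(36.5/2.8) = 91.9 − 22.30 = 69.60 dB SPL.
server rack: 67.4 − 20·log₁₀(63.0/4.5) = 67.4 − 22.92 = 44.48 dB SPL.
Σ 10^(L/10) = 1.636e+08 → L_total = 10·log₁₀(1.636e+08) = 82.14 dB SPL.

82.1 dB SPL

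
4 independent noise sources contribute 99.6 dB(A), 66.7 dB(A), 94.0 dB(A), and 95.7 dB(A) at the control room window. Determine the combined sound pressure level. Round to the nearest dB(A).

102 dB(A)

Incoherent sources combine by intensity addition: L_total = 10·log₁₀(Σ 10^(L_i/10)).
Σ 10^(L/10) = 10^(99.6/10) + 10^(66.7/10) + 10^(94.0/10) + 10^(95.7/10) = 1.535e+10.
L_total = 10·log₁₀(1.535e+10) = 101.86 dB(A).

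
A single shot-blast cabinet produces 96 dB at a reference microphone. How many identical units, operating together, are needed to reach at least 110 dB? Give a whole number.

26

Need L₁ + 10·log₁₀ N ≥ 110, i.e. log₁₀ N ≥ 1.40.
N ≥ 10^(14.0/10) = 25.119, so N = 26.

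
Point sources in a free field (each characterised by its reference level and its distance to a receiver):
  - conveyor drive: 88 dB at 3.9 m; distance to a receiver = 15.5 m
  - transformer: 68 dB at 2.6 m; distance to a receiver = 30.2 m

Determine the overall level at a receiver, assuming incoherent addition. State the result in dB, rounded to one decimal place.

First find each source's level at the receiver (point-source: −20·log₁₀(r/r_ref)), then combine on an intensity basis.
conveyor drive: 88 − 20·log₁₀(15.5/3.9) = 88 − 11.99 = 76.01 dB.
transformer: 68 − 20·log₁₀(30.2/2.6) = 68 − 21.30 = 46.70 dB.
Σ 10^(L/10) = 3.999e+07 → L_total = 10·log₁₀(3.999e+07) = 76.02 dB.

76.0 dB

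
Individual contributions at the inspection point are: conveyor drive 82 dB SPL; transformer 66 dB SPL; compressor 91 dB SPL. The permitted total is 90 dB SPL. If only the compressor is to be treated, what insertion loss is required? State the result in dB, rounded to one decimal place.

The untreated sources together contribute 10^(82/10) + 10^(66/10) = 1.625e+08, i.e. 82.11 dB SPL.
The limit corresponds to 10^(90/10) = 1.000e+09; subtracting the fixed part leaves 8.375e+08 for the compressor, i.e. 89.23 dB SPL.
Required insertion loss = 91 − 89.23 = 1.77 dB.

1.8 dB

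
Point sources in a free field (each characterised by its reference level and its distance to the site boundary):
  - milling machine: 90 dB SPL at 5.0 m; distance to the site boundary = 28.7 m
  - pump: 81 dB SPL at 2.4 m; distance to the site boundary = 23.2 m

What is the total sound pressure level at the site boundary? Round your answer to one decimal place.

75.0 dB SPL

First find each source's level at the receiver (point-source: −20·log₁₀(r/r_ref)), then combine on an intensity basis.
milling machine: 90 − 20·log₁₀(28.7/5.0) = 90 − 15.18 = 74.82 dB SPL.
pump: 81 − 20·log₁₀(23.2/2.4) = 81 − 19.71 = 61.29 dB SPL.
Σ 10^(L/10) = 3.170e+07 → L_total = 10·log₁₀(3.170e+07) = 75.01 dB SPL.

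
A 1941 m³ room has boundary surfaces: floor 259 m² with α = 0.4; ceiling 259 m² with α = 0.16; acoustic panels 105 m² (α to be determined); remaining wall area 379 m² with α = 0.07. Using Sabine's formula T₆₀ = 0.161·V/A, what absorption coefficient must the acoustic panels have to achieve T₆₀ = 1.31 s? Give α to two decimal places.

Required total absorption A = 0.161·1941/1.31 = 238.55 m².
Absorption from the other surfaces = 259·0.4 + 259·0.16 + 379·0.07 = 171.57 m², so the acoustic panels must supply 66.98 m² over 105 m².
α = 66.98/105 = 0.638.

0.64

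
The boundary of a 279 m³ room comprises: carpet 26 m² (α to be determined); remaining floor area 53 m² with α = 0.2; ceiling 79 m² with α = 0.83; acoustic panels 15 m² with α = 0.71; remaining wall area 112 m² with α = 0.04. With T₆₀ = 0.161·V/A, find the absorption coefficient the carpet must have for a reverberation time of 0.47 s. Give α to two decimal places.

0.16

From T₆₀ = 0.161·V/A, the target T₆₀ = 0.47 s needs A = 0.161·279/0.47 = 95.57 m².
Absorption from the other surfaces = 53·0.2 + 79·0.83 + 15·0.71 + 112·0.04 = 91.30 m², so the carpet must supply 4.27 m² over 26 m².
α = 4.27/26 = 0.164.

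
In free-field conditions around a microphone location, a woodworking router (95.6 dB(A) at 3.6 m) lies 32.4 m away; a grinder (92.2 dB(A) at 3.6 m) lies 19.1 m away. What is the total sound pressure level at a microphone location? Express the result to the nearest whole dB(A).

80 dB(A)

First find each source's level at the receiver (point-source: −20·log₁₀(r/r_ref)), then combine on an intensity basis.
woodworking router: 95.6 − 20·log₁₀(32.4/3.6) = 95.6 − 19.08 = 76.52 dB(A).
grinder: 92.2 − 20·log₁₀(19.1/3.6) = 92.2 − 14.49 = 77.71 dB(A).
Σ 10^(L/10) = 1.038e+08 → L_total = 10·log₁₀(1.038e+08) = 80.16 dB(A).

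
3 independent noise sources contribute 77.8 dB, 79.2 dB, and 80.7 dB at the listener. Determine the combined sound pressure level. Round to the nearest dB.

84 dB

Incoherent sources combine by intensity addition: L_total = 10·log₁₀(Σ 10^(L_i/10)).
Σ 10^(L/10) = 10^(77.8/10) + 10^(79.2/10) + 10^(80.7/10) = 2.609e+08.
L_total = 10·log₁₀(2.609e+08) = 84.17 dB.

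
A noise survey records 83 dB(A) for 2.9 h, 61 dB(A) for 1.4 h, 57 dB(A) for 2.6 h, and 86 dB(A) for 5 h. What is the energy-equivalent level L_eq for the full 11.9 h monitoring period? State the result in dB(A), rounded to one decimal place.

Weight each interval's intensity by its duration and average over T = 11.9 h:
Σ tᵢ·10^(Lᵢ/10) = 2.9·10^(83/10) + 1.4·10^(61/10) + 2.6·10^(57/10) + 5·10^(86/10) = 2.572e+09.
L_eq = 10·log₁₀(2.572e+09/11.9) = 83.35 dB(A).

83.3 dB(A)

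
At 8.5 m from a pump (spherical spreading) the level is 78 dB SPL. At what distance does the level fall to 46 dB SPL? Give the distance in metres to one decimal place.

Point-source spreading drops the level by 20·log₁₀(r₂/r₁); inverting, r₂/r₁ = 10^(ΔL/20).
r₂ = 8.5·10^((78−46)/20) = 8.5·10^(32.0/20) = 338.39 m.

338.4 m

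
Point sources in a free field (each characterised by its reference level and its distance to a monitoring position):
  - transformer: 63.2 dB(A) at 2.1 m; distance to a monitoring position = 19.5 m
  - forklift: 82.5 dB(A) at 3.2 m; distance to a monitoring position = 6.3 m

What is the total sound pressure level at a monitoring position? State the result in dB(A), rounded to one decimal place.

76.6 dB(A)

First find each source's level at the receiver (point-source: −20·log₁₀(r/r_ref)), then combine on an intensity basis.
transformer: 63.2 − 20·log₁₀(19.5/2.1) = 63.2 − 19.36 = 43.84 dB(A).
forklift: 82.5 − 20·log₁₀(6.3/3.2) = 82.5 − 5.88 = 76.62 dB(A).
Σ 10^(L/10) = 4.590e+07 → L_total = 10·log₁₀(4.590e+07) = 76.62 dB(A).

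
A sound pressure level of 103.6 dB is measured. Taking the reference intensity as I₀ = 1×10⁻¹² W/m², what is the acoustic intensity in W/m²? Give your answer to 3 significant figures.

0.0229 W/m²

I = I₀·10^(L/10) = 10⁻¹² × 10^(103.6/10) = 10^(-1.640).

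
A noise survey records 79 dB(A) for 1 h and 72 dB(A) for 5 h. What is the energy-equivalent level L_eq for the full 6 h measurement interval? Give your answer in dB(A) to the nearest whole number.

74 dB(A)

L_eq = 10·log₁₀[(1/T)·Σ tᵢ·10^(Lᵢ/10)] with T = 6 h.
Σ tᵢ·10^(Lᵢ/10) = 1·10^(79/10) + 5·10^(72/10) = 1.587e+08.
L_eq = 10·log₁₀(1.587e+08/6) = 74.22 dB(A).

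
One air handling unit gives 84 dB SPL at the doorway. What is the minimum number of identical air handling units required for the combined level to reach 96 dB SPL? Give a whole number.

16

The shortfall is 96 − 84 = 12.0 dB, and N units add 10·log₁₀ N, so need 10·log₁₀ N ≥ 12.0.
N ≥ 10^(12.0/10) = 15.849, so N = 16.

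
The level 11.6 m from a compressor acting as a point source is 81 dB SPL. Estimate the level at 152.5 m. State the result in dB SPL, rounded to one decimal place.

For a point source, L₂ = L₁ − 20·log₁₀(r₂/r₁).
L₂ = 81 − 20·log₁₀(152.5/11.6) = 81 − 22.376 = 58.62 dB SPL.

58.6 dB SPL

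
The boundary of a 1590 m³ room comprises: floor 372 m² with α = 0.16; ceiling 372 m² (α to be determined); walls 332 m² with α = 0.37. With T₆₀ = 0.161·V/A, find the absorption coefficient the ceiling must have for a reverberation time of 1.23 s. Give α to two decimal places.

0.07

Required total absorption A = 0.161·1590/1.23 = 208.12 m².
Absorption from the other surfaces = 372·0.16 + 332·0.37 = 182.36 m², so the ceiling must supply 25.76 m² over 372 m².
α = 25.76/372 = 0.069.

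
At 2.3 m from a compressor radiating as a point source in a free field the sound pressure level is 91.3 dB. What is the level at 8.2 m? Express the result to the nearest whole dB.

Spherical spreading from a point source gives a 20·log₁₀(r₂/r₁) drop.
L₂ = 91.3 − 20·log₁₀(8.2/2.3) = 91.3 − 11.042 = 80.26 dB.

80 dB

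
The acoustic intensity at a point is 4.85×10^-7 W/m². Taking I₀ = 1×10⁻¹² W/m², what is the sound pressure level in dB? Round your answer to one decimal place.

56.9 dB

L = 10·log₁₀(I/I₀) = 10·log₁₀(4.85×10^-7/10⁻¹²) = 10·log₁₀(4.85×10^5).
L = 10·(0.6857 + 5) = 56.86 dB.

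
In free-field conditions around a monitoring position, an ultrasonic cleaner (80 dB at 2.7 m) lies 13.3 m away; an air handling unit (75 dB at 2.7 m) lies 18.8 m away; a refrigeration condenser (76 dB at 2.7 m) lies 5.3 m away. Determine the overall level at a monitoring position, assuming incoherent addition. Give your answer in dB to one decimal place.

71.8 dB

Apply inverse-square spreading to bring every level to the receiver, then sum 10^(L/10).
ultrasonic cleaner: 80 − 20·log₁₀(13.3/2.7) = 80 − 13.85 = 66.15 dB.
air handling unit: 75 − 20·log₁₀(18.8/2.7) = 75 − 16.86 = 58.14 dB.
refrigeration condenser: 76 − 20·log₁₀(5.3/2.7) = 76 − 5.86 = 70.14 dB.
Σ 10^(L/10) = 1.511e+07 → L_total = 10·log₁₀(1.511e+07) = 71.79 dB.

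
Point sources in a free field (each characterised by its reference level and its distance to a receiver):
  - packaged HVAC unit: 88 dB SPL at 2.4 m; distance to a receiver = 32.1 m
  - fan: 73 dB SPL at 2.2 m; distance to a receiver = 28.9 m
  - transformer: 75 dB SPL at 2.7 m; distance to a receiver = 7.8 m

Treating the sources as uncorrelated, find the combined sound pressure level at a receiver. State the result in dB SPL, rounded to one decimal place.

Propagate each source to the receiver with L = L_ref − 20·log₁₀(r/r_ref), then add intensities.
packaged HVAC unit: 88 − 20·log₁₀(32.1/2.4) = 88 − 22.53 = 65.47 dB SPL.
fan: 73 − 20·log₁₀(28.9/2.2) = 73 − 22.37 = 50.63 dB SPL.
transformer: 75 − 20·log₁₀(7.8/2.7) = 75 − 9.21 = 65.79 dB SPL.
Σ 10^(L/10) = 7.432e+06 → L_total = 10·log₁₀(7.432e+06) = 68.71 dB SPL.

68.7 dB SPL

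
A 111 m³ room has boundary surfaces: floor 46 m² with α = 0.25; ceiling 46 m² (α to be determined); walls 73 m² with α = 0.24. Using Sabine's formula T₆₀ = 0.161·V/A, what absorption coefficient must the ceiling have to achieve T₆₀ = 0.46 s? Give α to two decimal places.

0.21

From T₆₀ = 0.161·V/A, the target T₆₀ = 0.46 s needs A = 0.161·111/0.46 = 38.85 m².
Absorption from the other surfaces = 46·0.25 + 73·0.24 = 29.02 m², so the ceiling must supply 9.83 m² over 46 m².
α = 9.83/46 = 0.214.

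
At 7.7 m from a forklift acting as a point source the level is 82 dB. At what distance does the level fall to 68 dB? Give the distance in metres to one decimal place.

38.6 m

For a point source L₁ − L₂ = 20·log₁₀(r₂/r₁), so r₂ = r₁·10^((L₁−L₂)/20).
r₂ = 7.7·10^((82−68)/20) = 7.7·10^(14.0/20) = 38.59 m.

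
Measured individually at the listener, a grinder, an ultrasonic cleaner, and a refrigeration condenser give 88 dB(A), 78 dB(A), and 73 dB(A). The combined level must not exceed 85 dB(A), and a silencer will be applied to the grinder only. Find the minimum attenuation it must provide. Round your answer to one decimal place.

Everything except the grinder sums to 10^(78/10) + 10^(73/10) = 8.305e+07 in linear terms, 79.19 dB(A).
To meet 85 dB(A) overall, the treated grinder may contribute at most 10^(85/10) − 8.305e+07 = 2.332e+08, i.e. 83.68 dB(A).
So the grinder must be reduced from 88 to 83.68 dB(A): IL = 4.32 dB.

4.3 dB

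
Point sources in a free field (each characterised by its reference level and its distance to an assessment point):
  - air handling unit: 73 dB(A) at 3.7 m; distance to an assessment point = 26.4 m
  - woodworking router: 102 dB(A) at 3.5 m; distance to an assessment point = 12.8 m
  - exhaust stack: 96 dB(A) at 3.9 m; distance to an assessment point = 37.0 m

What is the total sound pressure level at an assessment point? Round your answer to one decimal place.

Propagate each source to the receiver with L = L_ref − 20·log₁₀(r/r_ref), then add intensities.
air handling unit: 73 − 20·log₁₀(26.4/3.7) = 73 − 17.07 = 55.93 dB(A).
woodworking router: 102 − 20·log₁₀(12.8/3.5) = 102 − 11.26 = 90.74 dB(A).
exhaust stack: 96 − 20·log₁₀(37.0/3.9) = 96 − 19.54 = 76.46 dB(A).
Σ 10^(L/10) = 1.230e+09 → L_total = 10·log₁₀(1.230e+09) = 90.90 dB(A).

90.9 dB(A)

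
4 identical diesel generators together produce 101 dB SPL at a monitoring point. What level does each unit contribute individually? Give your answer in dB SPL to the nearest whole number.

95 dB SPL

4 equal contributions raise the level by 10·log₁₀ 4 = 6.021 dB, so each unit alone gives 101 − 6.021.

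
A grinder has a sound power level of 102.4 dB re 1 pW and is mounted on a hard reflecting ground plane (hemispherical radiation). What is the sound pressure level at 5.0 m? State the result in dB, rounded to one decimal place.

L_p = L_w − 10·log₁₀(2π·r²) with r = 5.0 m.
2π·r² = 157.1 m², 10·log₁₀ of that is 21.961 dB.
L_p = 102.4 − 21.961 = 80.44 dB.

80.4 dB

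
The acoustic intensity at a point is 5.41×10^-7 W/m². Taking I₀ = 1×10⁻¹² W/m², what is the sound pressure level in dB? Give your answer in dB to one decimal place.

57.3 dB

I/I₀ = 5.41×10^-7/10⁻¹² = 5.41×10^5, and L = 10·log₁₀(I/I₀).
L = 10·(0.7332 + 5) = 57.33 dB.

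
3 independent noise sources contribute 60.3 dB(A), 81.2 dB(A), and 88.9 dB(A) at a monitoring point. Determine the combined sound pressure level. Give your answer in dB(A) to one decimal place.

For uncorrelated sources the intensities add, so convert each level to linear form, sum, and take 10·log₁₀ of the total.
Σ 10^(L/10) = 10^(60.3/10) + 10^(81.2/10) + 10^(88.9/10) = 9.091e+08.
L_total = 10·log₁₀(9.091e+08) = 89.59 dB(A).

89.6 dB(A)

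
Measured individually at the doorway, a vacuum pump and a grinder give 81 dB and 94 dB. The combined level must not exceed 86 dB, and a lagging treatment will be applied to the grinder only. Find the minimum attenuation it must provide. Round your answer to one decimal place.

Fixed contribution from the other source: Σ 10^(L/10) = 10^(81/10) = 1.259e+08 (81.00 dB).
To meet 86 dB overall, the treated grinder may contribute at most 10^(86/10) − 1.259e+08 = 2.722e+08, i.e. 84.35 dB.
So the grinder must be reduced from 94 to 84.35 dB: IL = 9.65 dB.

9.7 dB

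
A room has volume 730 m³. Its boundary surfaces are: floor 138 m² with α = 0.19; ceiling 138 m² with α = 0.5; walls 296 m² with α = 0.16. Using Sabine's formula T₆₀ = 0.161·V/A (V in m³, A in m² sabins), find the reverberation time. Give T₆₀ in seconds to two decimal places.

0.82 s

Total absorption A = 138·0.19 + 138·0.5 + 296·0.16 = 142.58 m² sabins.
T₆₀ = 0.161 × 730 / 142.58 = 0.824 s.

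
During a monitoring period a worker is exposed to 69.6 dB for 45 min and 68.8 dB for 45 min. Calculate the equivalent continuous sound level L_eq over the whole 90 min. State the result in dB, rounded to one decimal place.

69.2 dB

The energy average is taken in the linear domain: L_eq = 10·log₁₀[(Σ tᵢ·10^(Lᵢ/10))/T], T = 90 min.
Σ tᵢ·10^(Lᵢ/10) = 45·10^(69.6/10) + 45·10^(68.8/10) = 7.518e+08.
L_eq = 10·log₁₀(7.518e+08/90) = 69.22 dB.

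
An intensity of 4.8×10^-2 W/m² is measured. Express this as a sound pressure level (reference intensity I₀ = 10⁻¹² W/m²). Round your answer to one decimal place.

106.8 dB

Dividing by I₀ shifts the exponent by 12: I/I₀ = 4.8×10^10.
L = 10·(0.6812 + 10) = 106.81 dB.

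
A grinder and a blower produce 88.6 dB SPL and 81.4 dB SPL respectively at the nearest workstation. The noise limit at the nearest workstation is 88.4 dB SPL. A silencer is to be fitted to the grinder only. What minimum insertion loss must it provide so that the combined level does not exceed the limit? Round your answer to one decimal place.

The untreated sources together contribute 10^(81.4/10) = 1.380e+08, i.e. 81.40 dB SPL.
To meet 88.4 dB SPL overall, the treated grinder may contribute at most 10^(88.4/10) − 1.380e+08 = 5.538e+08, i.e. 87.43 dB SPL.
So the grinder must be reduced from 88.6 to 87.43 dB SPL: IL = 1.17 dB.

1.2 dB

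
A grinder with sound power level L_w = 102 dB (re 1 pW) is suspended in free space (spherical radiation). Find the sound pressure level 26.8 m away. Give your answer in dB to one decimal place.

62.4 dB

Free-field spherical radiation: L_p = L_w − 10·log₁₀(4π·r²), r = 26.8 m.
4π·r² = 9026 m², 10·log₁₀ of that is 39.555 dB.
L_p = 102 − 39.555 = 62.45 dB.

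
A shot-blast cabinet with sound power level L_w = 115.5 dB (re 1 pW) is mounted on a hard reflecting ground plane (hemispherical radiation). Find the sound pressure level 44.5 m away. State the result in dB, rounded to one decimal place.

74.6 dB

L_p = L_w − 10·log₁₀(2π·r²) with r = 44.5 m.
2π·r² = 1.244e+04 m², 10·log₁₀ of that is 40.949 dB.
L_p = 115.5 − 40.949 = 74.55 dB.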